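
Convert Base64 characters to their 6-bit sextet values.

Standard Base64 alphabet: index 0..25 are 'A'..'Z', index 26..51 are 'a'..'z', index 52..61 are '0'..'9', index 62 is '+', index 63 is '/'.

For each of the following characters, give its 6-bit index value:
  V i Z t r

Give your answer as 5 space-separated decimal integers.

Answer: 21 34 25 45 43

Derivation:
'V': A..Z range, ord('V') − ord('A') = 21
'i': a..z range, 26 + ord('i') − ord('a') = 34
'Z': A..Z range, ord('Z') − ord('A') = 25
't': a..z range, 26 + ord('t') − ord('a') = 45
'r': a..z range, 26 + ord('r') − ord('a') = 43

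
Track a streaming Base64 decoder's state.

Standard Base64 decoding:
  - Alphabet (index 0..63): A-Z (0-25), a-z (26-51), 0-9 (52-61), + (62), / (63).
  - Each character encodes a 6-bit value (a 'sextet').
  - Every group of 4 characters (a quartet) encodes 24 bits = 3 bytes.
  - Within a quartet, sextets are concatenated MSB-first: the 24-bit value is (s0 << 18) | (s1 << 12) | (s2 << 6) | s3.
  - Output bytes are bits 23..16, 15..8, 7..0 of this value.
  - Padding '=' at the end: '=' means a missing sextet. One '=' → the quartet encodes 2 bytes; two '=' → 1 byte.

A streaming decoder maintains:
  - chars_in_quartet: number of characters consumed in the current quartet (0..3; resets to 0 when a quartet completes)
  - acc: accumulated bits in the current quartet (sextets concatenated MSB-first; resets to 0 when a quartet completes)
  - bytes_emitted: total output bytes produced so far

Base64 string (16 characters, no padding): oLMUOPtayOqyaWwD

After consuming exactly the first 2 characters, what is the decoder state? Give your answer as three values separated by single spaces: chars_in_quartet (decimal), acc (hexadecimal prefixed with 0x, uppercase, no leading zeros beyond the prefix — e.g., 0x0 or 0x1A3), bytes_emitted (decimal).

Answer: 2 0xA0B 0

Derivation:
After char 0 ('o'=40): chars_in_quartet=1 acc=0x28 bytes_emitted=0
After char 1 ('L'=11): chars_in_quartet=2 acc=0xA0B bytes_emitted=0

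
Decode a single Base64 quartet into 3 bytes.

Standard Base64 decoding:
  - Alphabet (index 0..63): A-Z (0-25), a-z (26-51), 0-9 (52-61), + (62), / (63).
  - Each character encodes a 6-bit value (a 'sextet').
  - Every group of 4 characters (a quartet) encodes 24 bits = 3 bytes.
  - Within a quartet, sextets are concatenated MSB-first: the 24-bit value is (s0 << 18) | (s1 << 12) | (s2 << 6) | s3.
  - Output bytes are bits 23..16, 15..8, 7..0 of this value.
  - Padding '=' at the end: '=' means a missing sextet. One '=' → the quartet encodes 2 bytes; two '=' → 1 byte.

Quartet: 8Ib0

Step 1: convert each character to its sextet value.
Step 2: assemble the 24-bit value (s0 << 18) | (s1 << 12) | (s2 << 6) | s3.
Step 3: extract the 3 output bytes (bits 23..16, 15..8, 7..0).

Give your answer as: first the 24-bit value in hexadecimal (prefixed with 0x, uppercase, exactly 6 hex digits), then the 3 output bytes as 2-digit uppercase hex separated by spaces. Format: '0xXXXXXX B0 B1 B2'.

Answer: 0xF086F4 F0 86 F4

Derivation:
Sextets: 8=60, I=8, b=27, 0=52
24-bit: (60<<18) | (8<<12) | (27<<6) | 52
      = 0xF00000 | 0x008000 | 0x0006C0 | 0x000034
      = 0xF086F4
Bytes: (v>>16)&0xFF=F0, (v>>8)&0xFF=86, v&0xFF=F4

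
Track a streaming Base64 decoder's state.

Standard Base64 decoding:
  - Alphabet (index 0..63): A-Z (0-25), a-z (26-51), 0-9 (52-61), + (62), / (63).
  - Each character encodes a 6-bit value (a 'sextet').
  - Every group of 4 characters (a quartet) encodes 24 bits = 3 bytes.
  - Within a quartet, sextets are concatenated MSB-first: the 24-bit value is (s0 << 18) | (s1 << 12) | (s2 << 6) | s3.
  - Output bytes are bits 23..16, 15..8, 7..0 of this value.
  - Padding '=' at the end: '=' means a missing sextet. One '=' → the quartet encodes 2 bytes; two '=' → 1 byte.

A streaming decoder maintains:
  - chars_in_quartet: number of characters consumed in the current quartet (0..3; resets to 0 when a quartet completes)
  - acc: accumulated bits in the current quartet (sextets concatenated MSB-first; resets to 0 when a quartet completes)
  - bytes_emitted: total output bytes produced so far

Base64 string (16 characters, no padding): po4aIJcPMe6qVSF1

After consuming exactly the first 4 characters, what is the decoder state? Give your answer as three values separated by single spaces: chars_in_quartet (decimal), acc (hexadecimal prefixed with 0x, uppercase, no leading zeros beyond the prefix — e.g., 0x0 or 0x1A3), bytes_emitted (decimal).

After char 0 ('p'=41): chars_in_quartet=1 acc=0x29 bytes_emitted=0
After char 1 ('o'=40): chars_in_quartet=2 acc=0xA68 bytes_emitted=0
After char 2 ('4'=56): chars_in_quartet=3 acc=0x29A38 bytes_emitted=0
After char 3 ('a'=26): chars_in_quartet=4 acc=0xA68E1A -> emit A6 8E 1A, reset; bytes_emitted=3

Answer: 0 0x0 3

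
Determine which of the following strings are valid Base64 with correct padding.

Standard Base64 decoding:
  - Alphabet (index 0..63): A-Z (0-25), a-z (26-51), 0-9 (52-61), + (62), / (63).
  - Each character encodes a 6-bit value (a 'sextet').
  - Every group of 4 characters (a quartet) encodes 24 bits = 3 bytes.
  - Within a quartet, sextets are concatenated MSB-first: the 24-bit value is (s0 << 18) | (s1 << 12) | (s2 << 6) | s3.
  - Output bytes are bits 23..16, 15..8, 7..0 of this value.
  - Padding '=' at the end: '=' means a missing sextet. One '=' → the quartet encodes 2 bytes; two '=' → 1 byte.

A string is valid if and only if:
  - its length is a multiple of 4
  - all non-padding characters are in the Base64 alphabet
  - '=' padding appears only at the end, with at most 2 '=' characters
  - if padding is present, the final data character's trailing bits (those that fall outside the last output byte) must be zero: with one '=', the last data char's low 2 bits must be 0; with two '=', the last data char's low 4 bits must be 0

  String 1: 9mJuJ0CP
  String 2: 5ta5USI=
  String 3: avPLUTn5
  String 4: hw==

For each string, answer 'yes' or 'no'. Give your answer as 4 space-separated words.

String 1: '9mJuJ0CP' → valid
String 2: '5ta5USI=' → valid
String 3: 'avPLUTn5' → valid
String 4: 'hw==' → valid

Answer: yes yes yes yes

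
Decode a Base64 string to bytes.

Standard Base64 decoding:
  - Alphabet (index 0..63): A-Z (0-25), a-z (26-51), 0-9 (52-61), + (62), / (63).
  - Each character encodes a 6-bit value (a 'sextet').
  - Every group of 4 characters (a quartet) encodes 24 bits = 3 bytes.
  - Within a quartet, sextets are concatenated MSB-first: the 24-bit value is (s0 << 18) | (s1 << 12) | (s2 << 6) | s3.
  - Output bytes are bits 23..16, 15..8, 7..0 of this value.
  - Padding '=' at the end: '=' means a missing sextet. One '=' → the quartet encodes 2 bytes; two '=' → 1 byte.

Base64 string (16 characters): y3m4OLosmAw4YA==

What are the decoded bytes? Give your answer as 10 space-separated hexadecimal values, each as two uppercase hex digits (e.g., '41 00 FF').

Answer: CB 79 B8 38 BA 2C 98 0C 38 60

Derivation:
After char 0 ('y'=50): chars_in_quartet=1 acc=0x32 bytes_emitted=0
After char 1 ('3'=55): chars_in_quartet=2 acc=0xCB7 bytes_emitted=0
After char 2 ('m'=38): chars_in_quartet=3 acc=0x32DE6 bytes_emitted=0
After char 3 ('4'=56): chars_in_quartet=4 acc=0xCB79B8 -> emit CB 79 B8, reset; bytes_emitted=3
After char 4 ('O'=14): chars_in_quartet=1 acc=0xE bytes_emitted=3
After char 5 ('L'=11): chars_in_quartet=2 acc=0x38B bytes_emitted=3
After char 6 ('o'=40): chars_in_quartet=3 acc=0xE2E8 bytes_emitted=3
After char 7 ('s'=44): chars_in_quartet=4 acc=0x38BA2C -> emit 38 BA 2C, reset; bytes_emitted=6
After char 8 ('m'=38): chars_in_quartet=1 acc=0x26 bytes_emitted=6
After char 9 ('A'=0): chars_in_quartet=2 acc=0x980 bytes_emitted=6
After char 10 ('w'=48): chars_in_quartet=3 acc=0x26030 bytes_emitted=6
After char 11 ('4'=56): chars_in_quartet=4 acc=0x980C38 -> emit 98 0C 38, reset; bytes_emitted=9
After char 12 ('Y'=24): chars_in_quartet=1 acc=0x18 bytes_emitted=9
After char 13 ('A'=0): chars_in_quartet=2 acc=0x600 bytes_emitted=9
Padding '==': partial quartet acc=0x600 -> emit 60; bytes_emitted=10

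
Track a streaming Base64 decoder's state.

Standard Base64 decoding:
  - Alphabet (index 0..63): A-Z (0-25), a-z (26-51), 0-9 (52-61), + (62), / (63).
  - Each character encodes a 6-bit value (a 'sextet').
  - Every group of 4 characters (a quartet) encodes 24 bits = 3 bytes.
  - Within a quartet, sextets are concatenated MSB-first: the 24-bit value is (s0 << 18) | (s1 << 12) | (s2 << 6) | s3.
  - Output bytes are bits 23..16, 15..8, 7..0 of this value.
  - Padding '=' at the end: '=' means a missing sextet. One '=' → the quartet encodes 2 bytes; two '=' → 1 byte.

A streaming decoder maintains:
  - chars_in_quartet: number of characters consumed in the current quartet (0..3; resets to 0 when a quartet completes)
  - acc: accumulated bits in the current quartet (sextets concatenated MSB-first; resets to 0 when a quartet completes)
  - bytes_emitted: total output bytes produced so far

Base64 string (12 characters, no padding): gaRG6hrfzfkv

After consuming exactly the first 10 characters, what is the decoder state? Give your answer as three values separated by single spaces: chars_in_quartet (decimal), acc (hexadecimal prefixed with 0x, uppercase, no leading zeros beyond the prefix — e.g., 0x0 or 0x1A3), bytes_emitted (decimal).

Answer: 2 0xCDF 6

Derivation:
After char 0 ('g'=32): chars_in_quartet=1 acc=0x20 bytes_emitted=0
After char 1 ('a'=26): chars_in_quartet=2 acc=0x81A bytes_emitted=0
After char 2 ('R'=17): chars_in_quartet=3 acc=0x20691 bytes_emitted=0
After char 3 ('G'=6): chars_in_quartet=4 acc=0x81A446 -> emit 81 A4 46, reset; bytes_emitted=3
After char 4 ('6'=58): chars_in_quartet=1 acc=0x3A bytes_emitted=3
After char 5 ('h'=33): chars_in_quartet=2 acc=0xEA1 bytes_emitted=3
After char 6 ('r'=43): chars_in_quartet=3 acc=0x3A86B bytes_emitted=3
After char 7 ('f'=31): chars_in_quartet=4 acc=0xEA1ADF -> emit EA 1A DF, reset; bytes_emitted=6
After char 8 ('z'=51): chars_in_quartet=1 acc=0x33 bytes_emitted=6
After char 9 ('f'=31): chars_in_quartet=2 acc=0xCDF bytes_emitted=6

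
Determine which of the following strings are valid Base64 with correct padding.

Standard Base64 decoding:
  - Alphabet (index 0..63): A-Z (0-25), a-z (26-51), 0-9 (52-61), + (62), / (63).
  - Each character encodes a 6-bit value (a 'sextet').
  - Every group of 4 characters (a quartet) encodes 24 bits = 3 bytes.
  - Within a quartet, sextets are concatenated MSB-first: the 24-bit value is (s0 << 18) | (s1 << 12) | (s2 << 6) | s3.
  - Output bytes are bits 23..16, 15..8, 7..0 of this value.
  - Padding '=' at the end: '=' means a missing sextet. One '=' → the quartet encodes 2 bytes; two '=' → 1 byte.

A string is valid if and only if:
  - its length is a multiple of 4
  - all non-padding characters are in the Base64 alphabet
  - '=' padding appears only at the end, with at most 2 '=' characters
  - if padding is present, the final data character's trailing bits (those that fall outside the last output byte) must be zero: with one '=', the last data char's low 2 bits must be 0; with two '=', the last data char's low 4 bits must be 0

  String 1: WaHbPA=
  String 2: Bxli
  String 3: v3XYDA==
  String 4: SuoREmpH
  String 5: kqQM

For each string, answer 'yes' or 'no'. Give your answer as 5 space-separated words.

Answer: no yes yes yes yes

Derivation:
String 1: 'WaHbPA=' → invalid (len=7 not mult of 4)
String 2: 'Bxli' → valid
String 3: 'v3XYDA==' → valid
String 4: 'SuoREmpH' → valid
String 5: 'kqQM' → valid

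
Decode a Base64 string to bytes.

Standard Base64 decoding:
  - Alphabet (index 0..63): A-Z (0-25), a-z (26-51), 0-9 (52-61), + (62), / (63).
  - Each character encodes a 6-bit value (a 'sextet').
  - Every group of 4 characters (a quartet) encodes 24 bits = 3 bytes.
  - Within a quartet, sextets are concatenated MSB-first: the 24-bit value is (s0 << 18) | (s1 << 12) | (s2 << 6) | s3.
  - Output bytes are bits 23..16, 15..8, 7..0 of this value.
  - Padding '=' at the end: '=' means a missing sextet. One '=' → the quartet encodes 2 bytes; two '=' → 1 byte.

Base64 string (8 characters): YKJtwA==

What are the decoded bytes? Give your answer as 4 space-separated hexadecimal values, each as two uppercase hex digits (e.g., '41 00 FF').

Answer: 60 A2 6D C0

Derivation:
After char 0 ('Y'=24): chars_in_quartet=1 acc=0x18 bytes_emitted=0
After char 1 ('K'=10): chars_in_quartet=2 acc=0x60A bytes_emitted=0
After char 2 ('J'=9): chars_in_quartet=3 acc=0x18289 bytes_emitted=0
After char 3 ('t'=45): chars_in_quartet=4 acc=0x60A26D -> emit 60 A2 6D, reset; bytes_emitted=3
After char 4 ('w'=48): chars_in_quartet=1 acc=0x30 bytes_emitted=3
After char 5 ('A'=0): chars_in_quartet=2 acc=0xC00 bytes_emitted=3
Padding '==': partial quartet acc=0xC00 -> emit C0; bytes_emitted=4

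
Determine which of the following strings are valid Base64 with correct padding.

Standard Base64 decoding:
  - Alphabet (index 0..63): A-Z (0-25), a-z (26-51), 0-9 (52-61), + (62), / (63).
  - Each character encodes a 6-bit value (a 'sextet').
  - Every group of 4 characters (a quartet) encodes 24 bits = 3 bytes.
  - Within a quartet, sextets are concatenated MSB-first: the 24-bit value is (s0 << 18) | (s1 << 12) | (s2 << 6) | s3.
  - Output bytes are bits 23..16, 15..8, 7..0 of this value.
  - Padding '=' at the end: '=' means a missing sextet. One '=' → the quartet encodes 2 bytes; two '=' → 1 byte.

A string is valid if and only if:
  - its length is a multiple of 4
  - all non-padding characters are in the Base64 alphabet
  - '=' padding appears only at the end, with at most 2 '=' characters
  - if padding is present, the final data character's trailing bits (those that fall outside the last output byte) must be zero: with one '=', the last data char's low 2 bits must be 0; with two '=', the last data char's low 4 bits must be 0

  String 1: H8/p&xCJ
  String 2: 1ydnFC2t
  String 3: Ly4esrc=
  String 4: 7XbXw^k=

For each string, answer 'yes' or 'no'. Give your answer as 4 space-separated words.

Answer: no yes yes no

Derivation:
String 1: 'H8/p&xCJ' → invalid (bad char(s): ['&'])
String 2: '1ydnFC2t' → valid
String 3: 'Ly4esrc=' → valid
String 4: '7XbXw^k=' → invalid (bad char(s): ['^'])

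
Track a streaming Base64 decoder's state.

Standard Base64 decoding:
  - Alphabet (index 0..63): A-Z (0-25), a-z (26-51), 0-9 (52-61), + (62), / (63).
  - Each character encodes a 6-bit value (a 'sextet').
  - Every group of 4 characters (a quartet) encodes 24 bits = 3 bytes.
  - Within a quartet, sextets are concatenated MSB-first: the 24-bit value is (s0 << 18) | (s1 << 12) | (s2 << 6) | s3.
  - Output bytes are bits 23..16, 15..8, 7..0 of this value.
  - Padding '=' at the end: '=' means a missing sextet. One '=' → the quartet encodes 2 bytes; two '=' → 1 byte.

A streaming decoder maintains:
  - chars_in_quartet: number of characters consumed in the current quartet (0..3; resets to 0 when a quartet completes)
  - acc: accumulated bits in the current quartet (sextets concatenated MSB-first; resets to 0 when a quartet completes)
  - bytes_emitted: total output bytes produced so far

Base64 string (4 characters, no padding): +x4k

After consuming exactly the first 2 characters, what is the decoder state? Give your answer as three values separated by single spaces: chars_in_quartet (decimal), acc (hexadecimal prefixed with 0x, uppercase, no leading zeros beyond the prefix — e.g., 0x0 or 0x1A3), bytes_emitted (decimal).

Answer: 2 0xFB1 0

Derivation:
After char 0 ('+'=62): chars_in_quartet=1 acc=0x3E bytes_emitted=0
After char 1 ('x'=49): chars_in_quartet=2 acc=0xFB1 bytes_emitted=0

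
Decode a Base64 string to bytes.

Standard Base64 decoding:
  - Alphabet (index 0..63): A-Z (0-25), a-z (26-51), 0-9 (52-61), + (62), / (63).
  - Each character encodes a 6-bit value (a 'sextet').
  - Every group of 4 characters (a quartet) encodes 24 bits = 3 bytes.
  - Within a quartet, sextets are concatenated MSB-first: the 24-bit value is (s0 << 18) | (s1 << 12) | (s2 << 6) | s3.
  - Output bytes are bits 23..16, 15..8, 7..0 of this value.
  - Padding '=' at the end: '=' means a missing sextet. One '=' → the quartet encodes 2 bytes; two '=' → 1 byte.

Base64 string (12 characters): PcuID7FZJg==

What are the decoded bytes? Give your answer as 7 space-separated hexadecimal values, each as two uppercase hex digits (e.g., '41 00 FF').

After char 0 ('P'=15): chars_in_quartet=1 acc=0xF bytes_emitted=0
After char 1 ('c'=28): chars_in_quartet=2 acc=0x3DC bytes_emitted=0
After char 2 ('u'=46): chars_in_quartet=3 acc=0xF72E bytes_emitted=0
After char 3 ('I'=8): chars_in_quartet=4 acc=0x3DCB88 -> emit 3D CB 88, reset; bytes_emitted=3
After char 4 ('D'=3): chars_in_quartet=1 acc=0x3 bytes_emitted=3
After char 5 ('7'=59): chars_in_quartet=2 acc=0xFB bytes_emitted=3
After char 6 ('F'=5): chars_in_quartet=3 acc=0x3EC5 bytes_emitted=3
After char 7 ('Z'=25): chars_in_quartet=4 acc=0xFB159 -> emit 0F B1 59, reset; bytes_emitted=6
After char 8 ('J'=9): chars_in_quartet=1 acc=0x9 bytes_emitted=6
After char 9 ('g'=32): chars_in_quartet=2 acc=0x260 bytes_emitted=6
Padding '==': partial quartet acc=0x260 -> emit 26; bytes_emitted=7

Answer: 3D CB 88 0F B1 59 26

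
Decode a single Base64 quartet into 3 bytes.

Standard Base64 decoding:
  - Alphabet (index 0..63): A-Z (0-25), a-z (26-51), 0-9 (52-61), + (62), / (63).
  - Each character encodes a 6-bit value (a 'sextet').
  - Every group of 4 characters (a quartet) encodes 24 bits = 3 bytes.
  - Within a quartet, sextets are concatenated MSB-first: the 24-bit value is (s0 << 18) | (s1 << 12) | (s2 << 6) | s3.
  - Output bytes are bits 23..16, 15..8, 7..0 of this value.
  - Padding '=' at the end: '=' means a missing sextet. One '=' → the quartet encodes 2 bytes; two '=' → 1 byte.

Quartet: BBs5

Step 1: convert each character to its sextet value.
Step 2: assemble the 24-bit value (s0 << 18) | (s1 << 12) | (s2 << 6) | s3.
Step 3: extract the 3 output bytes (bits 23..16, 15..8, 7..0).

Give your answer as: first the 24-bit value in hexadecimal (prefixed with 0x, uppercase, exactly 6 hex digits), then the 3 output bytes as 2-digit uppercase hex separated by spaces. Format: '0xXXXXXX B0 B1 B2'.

Sextets: B=1, B=1, s=44, 5=57
24-bit: (1<<18) | (1<<12) | (44<<6) | 57
      = 0x040000 | 0x001000 | 0x000B00 | 0x000039
      = 0x041B39
Bytes: (v>>16)&0xFF=04, (v>>8)&0xFF=1B, v&0xFF=39

Answer: 0x041B39 04 1B 39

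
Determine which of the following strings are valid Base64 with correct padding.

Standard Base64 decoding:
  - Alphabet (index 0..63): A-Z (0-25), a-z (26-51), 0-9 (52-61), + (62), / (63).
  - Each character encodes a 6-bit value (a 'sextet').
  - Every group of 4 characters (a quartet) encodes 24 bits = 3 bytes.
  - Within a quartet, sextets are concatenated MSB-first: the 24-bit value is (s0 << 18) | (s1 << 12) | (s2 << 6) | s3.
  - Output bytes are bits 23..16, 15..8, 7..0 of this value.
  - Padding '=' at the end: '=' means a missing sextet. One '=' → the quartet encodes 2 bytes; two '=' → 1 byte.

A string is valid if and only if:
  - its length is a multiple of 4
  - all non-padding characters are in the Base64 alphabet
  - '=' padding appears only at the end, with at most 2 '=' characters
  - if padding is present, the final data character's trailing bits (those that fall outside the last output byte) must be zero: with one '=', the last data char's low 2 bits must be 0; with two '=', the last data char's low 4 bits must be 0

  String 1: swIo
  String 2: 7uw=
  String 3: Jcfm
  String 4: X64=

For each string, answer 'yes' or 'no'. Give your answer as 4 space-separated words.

String 1: 'swIo' → valid
String 2: '7uw=' → valid
String 3: 'Jcfm' → valid
String 4: 'X64=' → valid

Answer: yes yes yes yes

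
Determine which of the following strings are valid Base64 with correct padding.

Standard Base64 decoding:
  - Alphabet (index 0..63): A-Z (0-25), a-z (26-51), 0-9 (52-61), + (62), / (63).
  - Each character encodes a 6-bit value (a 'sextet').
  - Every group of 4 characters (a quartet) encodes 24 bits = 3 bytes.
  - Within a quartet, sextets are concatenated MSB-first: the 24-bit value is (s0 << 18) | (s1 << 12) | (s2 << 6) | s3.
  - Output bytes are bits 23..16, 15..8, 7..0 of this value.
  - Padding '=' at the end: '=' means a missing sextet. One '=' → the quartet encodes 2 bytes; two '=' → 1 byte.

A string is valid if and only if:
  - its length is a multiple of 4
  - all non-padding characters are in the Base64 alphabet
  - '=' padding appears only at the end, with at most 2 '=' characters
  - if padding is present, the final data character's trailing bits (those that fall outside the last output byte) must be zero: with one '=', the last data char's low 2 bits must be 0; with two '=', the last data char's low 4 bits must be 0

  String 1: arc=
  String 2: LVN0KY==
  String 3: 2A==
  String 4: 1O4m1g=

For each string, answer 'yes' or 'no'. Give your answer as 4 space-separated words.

Answer: yes no yes no

Derivation:
String 1: 'arc=' → valid
String 2: 'LVN0KY==' → invalid (bad trailing bits)
String 3: '2A==' → valid
String 4: '1O4m1g=' → invalid (len=7 not mult of 4)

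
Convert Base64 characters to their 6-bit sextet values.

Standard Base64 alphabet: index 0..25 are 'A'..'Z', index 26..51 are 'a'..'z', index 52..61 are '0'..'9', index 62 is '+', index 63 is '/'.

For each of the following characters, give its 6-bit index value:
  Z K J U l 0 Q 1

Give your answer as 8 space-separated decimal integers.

'Z': A..Z range, ord('Z') − ord('A') = 25
'K': A..Z range, ord('K') − ord('A') = 10
'J': A..Z range, ord('J') − ord('A') = 9
'U': A..Z range, ord('U') − ord('A') = 20
'l': a..z range, 26 + ord('l') − ord('a') = 37
'0': 0..9 range, 52 + ord('0') − ord('0') = 52
'Q': A..Z range, ord('Q') − ord('A') = 16
'1': 0..9 range, 52 + ord('1') − ord('0') = 53

Answer: 25 10 9 20 37 52 16 53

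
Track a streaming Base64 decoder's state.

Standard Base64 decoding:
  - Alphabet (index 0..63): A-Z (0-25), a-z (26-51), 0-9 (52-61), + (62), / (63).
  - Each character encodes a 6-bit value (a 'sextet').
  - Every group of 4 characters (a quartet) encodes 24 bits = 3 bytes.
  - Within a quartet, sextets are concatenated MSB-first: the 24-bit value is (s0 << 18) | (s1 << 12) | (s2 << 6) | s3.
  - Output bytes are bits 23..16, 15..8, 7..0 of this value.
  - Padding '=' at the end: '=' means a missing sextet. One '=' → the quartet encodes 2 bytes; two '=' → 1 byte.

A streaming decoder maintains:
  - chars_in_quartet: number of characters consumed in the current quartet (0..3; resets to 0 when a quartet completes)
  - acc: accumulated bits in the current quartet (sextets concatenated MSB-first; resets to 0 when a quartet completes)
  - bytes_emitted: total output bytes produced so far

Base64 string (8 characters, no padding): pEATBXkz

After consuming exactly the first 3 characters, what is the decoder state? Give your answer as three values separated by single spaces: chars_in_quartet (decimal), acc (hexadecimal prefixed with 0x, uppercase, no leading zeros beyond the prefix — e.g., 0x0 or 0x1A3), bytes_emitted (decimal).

Answer: 3 0x29100 0

Derivation:
After char 0 ('p'=41): chars_in_quartet=1 acc=0x29 bytes_emitted=0
After char 1 ('E'=4): chars_in_quartet=2 acc=0xA44 bytes_emitted=0
After char 2 ('A'=0): chars_in_quartet=3 acc=0x29100 bytes_emitted=0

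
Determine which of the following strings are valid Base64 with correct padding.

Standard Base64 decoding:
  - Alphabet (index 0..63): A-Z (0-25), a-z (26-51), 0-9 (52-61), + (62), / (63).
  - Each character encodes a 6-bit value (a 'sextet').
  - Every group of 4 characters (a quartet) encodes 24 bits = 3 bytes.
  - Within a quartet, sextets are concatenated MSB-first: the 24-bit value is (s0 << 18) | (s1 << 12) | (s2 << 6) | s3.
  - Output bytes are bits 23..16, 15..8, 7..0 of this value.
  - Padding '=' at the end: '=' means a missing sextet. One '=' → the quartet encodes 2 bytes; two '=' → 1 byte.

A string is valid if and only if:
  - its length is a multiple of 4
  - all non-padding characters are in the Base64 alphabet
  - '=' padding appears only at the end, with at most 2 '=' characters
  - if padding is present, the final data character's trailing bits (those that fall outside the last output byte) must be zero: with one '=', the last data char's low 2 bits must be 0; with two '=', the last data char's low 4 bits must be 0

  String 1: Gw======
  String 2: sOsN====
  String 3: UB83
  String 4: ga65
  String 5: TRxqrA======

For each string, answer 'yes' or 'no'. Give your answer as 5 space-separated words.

Answer: no no yes yes no

Derivation:
String 1: 'Gw======' → invalid (6 pad chars (max 2))
String 2: 'sOsN====' → invalid (4 pad chars (max 2))
String 3: 'UB83' → valid
String 4: 'ga65' → valid
String 5: 'TRxqrA======' → invalid (6 pad chars (max 2))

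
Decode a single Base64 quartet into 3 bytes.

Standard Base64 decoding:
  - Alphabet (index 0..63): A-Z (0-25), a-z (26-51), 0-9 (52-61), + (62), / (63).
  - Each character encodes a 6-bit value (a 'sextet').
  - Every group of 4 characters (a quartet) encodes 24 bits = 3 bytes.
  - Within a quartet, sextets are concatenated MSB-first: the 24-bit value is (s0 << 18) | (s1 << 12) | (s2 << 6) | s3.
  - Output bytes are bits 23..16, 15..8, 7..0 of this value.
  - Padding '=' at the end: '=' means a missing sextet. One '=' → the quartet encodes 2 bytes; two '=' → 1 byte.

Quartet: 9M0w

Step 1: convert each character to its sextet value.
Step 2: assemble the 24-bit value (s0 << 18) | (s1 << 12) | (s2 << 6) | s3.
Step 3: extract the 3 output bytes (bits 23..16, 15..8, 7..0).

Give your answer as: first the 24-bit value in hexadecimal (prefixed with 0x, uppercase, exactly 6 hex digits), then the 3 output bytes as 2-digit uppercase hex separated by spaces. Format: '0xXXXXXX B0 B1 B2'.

Sextets: 9=61, M=12, 0=52, w=48
24-bit: (61<<18) | (12<<12) | (52<<6) | 48
      = 0xF40000 | 0x00C000 | 0x000D00 | 0x000030
      = 0xF4CD30
Bytes: (v>>16)&0xFF=F4, (v>>8)&0xFF=CD, v&0xFF=30

Answer: 0xF4CD30 F4 CD 30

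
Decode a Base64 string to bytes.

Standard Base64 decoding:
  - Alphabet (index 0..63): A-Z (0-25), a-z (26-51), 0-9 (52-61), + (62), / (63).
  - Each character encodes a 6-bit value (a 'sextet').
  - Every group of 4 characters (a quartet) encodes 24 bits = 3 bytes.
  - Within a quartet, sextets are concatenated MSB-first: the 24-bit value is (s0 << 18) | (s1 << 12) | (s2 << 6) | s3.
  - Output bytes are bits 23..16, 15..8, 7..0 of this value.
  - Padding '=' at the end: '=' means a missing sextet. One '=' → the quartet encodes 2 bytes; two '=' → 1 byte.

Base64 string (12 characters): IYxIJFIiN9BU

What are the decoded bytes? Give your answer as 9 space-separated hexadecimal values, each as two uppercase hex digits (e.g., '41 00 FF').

After char 0 ('I'=8): chars_in_quartet=1 acc=0x8 bytes_emitted=0
After char 1 ('Y'=24): chars_in_quartet=2 acc=0x218 bytes_emitted=0
After char 2 ('x'=49): chars_in_quartet=3 acc=0x8631 bytes_emitted=0
After char 3 ('I'=8): chars_in_quartet=4 acc=0x218C48 -> emit 21 8C 48, reset; bytes_emitted=3
After char 4 ('J'=9): chars_in_quartet=1 acc=0x9 bytes_emitted=3
After char 5 ('F'=5): chars_in_quartet=2 acc=0x245 bytes_emitted=3
After char 6 ('I'=8): chars_in_quartet=3 acc=0x9148 bytes_emitted=3
After char 7 ('i'=34): chars_in_quartet=4 acc=0x245222 -> emit 24 52 22, reset; bytes_emitted=6
After char 8 ('N'=13): chars_in_quartet=1 acc=0xD bytes_emitted=6
After char 9 ('9'=61): chars_in_quartet=2 acc=0x37D bytes_emitted=6
After char 10 ('B'=1): chars_in_quartet=3 acc=0xDF41 bytes_emitted=6
After char 11 ('U'=20): chars_in_quartet=4 acc=0x37D054 -> emit 37 D0 54, reset; bytes_emitted=9

Answer: 21 8C 48 24 52 22 37 D0 54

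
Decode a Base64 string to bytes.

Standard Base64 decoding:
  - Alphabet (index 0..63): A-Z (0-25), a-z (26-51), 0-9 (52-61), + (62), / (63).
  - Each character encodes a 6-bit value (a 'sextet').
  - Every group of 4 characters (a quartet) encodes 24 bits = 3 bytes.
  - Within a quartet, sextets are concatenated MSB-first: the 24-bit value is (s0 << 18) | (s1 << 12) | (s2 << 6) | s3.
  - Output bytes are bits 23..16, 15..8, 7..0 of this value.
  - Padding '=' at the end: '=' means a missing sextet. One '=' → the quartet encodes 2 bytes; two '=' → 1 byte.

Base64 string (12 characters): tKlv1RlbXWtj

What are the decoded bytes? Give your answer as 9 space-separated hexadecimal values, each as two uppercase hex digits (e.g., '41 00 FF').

Answer: B4 A9 6F D5 19 5B 5D 6B 63

Derivation:
After char 0 ('t'=45): chars_in_quartet=1 acc=0x2D bytes_emitted=0
After char 1 ('K'=10): chars_in_quartet=2 acc=0xB4A bytes_emitted=0
After char 2 ('l'=37): chars_in_quartet=3 acc=0x2D2A5 bytes_emitted=0
After char 3 ('v'=47): chars_in_quartet=4 acc=0xB4A96F -> emit B4 A9 6F, reset; bytes_emitted=3
After char 4 ('1'=53): chars_in_quartet=1 acc=0x35 bytes_emitted=3
After char 5 ('R'=17): chars_in_quartet=2 acc=0xD51 bytes_emitted=3
After char 6 ('l'=37): chars_in_quartet=3 acc=0x35465 bytes_emitted=3
After char 7 ('b'=27): chars_in_quartet=4 acc=0xD5195B -> emit D5 19 5B, reset; bytes_emitted=6
After char 8 ('X'=23): chars_in_quartet=1 acc=0x17 bytes_emitted=6
After char 9 ('W'=22): chars_in_quartet=2 acc=0x5D6 bytes_emitted=6
After char 10 ('t'=45): chars_in_quartet=3 acc=0x175AD bytes_emitted=6
After char 11 ('j'=35): chars_in_quartet=4 acc=0x5D6B63 -> emit 5D 6B 63, reset; bytes_emitted=9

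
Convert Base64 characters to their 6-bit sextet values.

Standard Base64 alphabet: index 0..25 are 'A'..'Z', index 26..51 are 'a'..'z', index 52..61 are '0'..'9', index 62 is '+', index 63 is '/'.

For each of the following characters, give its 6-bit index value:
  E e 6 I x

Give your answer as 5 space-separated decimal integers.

'E': A..Z range, ord('E') − ord('A') = 4
'e': a..z range, 26 + ord('e') − ord('a') = 30
'6': 0..9 range, 52 + ord('6') − ord('0') = 58
'I': A..Z range, ord('I') − ord('A') = 8
'x': a..z range, 26 + ord('x') − ord('a') = 49

Answer: 4 30 58 8 49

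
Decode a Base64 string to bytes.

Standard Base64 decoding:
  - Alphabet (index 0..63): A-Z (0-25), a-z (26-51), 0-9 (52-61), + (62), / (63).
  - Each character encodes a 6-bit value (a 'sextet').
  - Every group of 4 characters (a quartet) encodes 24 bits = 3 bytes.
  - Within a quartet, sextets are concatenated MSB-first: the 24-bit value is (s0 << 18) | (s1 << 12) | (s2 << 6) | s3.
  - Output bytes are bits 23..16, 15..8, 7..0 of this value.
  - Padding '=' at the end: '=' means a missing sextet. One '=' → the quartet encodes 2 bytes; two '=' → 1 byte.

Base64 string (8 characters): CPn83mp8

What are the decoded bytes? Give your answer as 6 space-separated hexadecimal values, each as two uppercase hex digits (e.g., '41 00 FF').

After char 0 ('C'=2): chars_in_quartet=1 acc=0x2 bytes_emitted=0
After char 1 ('P'=15): chars_in_quartet=2 acc=0x8F bytes_emitted=0
After char 2 ('n'=39): chars_in_quartet=3 acc=0x23E7 bytes_emitted=0
After char 3 ('8'=60): chars_in_quartet=4 acc=0x8F9FC -> emit 08 F9 FC, reset; bytes_emitted=3
After char 4 ('3'=55): chars_in_quartet=1 acc=0x37 bytes_emitted=3
After char 5 ('m'=38): chars_in_quartet=2 acc=0xDE6 bytes_emitted=3
After char 6 ('p'=41): chars_in_quartet=3 acc=0x379A9 bytes_emitted=3
After char 7 ('8'=60): chars_in_quartet=4 acc=0xDE6A7C -> emit DE 6A 7C, reset; bytes_emitted=6

Answer: 08 F9 FC DE 6A 7C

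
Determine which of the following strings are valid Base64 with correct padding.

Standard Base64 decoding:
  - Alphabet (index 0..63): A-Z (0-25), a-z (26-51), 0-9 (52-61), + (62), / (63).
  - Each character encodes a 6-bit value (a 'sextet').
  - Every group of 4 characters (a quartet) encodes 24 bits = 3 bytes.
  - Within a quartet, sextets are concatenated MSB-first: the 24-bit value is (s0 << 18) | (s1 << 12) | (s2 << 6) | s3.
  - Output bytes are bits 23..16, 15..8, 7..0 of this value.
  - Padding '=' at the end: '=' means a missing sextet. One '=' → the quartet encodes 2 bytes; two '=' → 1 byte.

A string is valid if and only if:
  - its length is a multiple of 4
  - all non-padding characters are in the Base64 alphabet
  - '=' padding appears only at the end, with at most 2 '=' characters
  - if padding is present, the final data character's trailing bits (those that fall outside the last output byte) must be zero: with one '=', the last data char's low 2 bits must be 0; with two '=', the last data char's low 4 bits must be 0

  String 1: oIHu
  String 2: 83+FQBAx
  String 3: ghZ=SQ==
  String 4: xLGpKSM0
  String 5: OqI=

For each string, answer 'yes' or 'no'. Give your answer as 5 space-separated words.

String 1: 'oIHu' → valid
String 2: '83+FQBAx' → valid
String 3: 'ghZ=SQ==' → invalid (bad char(s): ['=']; '=' in middle)
String 4: 'xLGpKSM0' → valid
String 5: 'OqI=' → valid

Answer: yes yes no yes yes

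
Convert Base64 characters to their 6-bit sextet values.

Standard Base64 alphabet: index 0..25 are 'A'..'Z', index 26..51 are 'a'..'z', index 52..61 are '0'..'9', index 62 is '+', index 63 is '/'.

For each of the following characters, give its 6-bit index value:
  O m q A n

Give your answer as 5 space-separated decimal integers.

'O': A..Z range, ord('O') − ord('A') = 14
'm': a..z range, 26 + ord('m') − ord('a') = 38
'q': a..z range, 26 + ord('q') − ord('a') = 42
'A': A..Z range, ord('A') − ord('A') = 0
'n': a..z range, 26 + ord('n') − ord('a') = 39

Answer: 14 38 42 0 39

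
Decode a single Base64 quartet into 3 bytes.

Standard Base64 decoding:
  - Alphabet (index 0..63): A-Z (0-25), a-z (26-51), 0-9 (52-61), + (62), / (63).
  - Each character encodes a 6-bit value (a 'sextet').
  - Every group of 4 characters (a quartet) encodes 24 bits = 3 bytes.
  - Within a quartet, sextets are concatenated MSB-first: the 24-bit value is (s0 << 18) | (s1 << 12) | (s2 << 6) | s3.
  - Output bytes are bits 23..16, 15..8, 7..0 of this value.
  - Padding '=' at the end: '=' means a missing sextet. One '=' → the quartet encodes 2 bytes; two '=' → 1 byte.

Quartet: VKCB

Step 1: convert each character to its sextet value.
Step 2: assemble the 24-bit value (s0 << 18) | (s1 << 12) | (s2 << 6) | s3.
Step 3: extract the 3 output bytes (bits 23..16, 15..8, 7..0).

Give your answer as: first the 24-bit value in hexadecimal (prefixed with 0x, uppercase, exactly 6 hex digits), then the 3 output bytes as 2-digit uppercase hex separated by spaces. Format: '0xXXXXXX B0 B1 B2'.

Answer: 0x54A081 54 A0 81

Derivation:
Sextets: V=21, K=10, C=2, B=1
24-bit: (21<<18) | (10<<12) | (2<<6) | 1
      = 0x540000 | 0x00A000 | 0x000080 | 0x000001
      = 0x54A081
Bytes: (v>>16)&0xFF=54, (v>>8)&0xFF=A0, v&0xFF=81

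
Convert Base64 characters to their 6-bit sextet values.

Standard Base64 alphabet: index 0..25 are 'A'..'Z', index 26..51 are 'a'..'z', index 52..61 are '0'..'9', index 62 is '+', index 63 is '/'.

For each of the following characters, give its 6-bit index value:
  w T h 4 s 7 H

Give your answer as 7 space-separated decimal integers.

'w': a..z range, 26 + ord('w') − ord('a') = 48
'T': A..Z range, ord('T') − ord('A') = 19
'h': a..z range, 26 + ord('h') − ord('a') = 33
'4': 0..9 range, 52 + ord('4') − ord('0') = 56
's': a..z range, 26 + ord('s') − ord('a') = 44
'7': 0..9 range, 52 + ord('7') − ord('0') = 59
'H': A..Z range, ord('H') − ord('A') = 7

Answer: 48 19 33 56 44 59 7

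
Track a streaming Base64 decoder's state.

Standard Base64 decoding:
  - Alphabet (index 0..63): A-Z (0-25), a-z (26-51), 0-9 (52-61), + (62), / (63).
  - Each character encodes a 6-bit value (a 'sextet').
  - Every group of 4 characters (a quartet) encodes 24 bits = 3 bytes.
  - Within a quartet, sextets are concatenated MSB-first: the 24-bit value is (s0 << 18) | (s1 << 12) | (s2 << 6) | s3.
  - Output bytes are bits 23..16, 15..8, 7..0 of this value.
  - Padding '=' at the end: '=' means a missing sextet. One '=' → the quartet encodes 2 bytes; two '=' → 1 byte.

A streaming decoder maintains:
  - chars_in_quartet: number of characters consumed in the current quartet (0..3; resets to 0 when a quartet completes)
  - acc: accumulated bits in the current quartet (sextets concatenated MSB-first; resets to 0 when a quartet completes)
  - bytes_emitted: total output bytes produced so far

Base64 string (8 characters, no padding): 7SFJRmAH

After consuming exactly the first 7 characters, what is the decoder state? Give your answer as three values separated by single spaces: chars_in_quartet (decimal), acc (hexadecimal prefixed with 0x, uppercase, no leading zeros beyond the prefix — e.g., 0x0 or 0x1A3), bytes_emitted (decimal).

After char 0 ('7'=59): chars_in_quartet=1 acc=0x3B bytes_emitted=0
After char 1 ('S'=18): chars_in_quartet=2 acc=0xED2 bytes_emitted=0
After char 2 ('F'=5): chars_in_quartet=3 acc=0x3B485 bytes_emitted=0
After char 3 ('J'=9): chars_in_quartet=4 acc=0xED2149 -> emit ED 21 49, reset; bytes_emitted=3
After char 4 ('R'=17): chars_in_quartet=1 acc=0x11 bytes_emitted=3
After char 5 ('m'=38): chars_in_quartet=2 acc=0x466 bytes_emitted=3
After char 6 ('A'=0): chars_in_quartet=3 acc=0x11980 bytes_emitted=3

Answer: 3 0x11980 3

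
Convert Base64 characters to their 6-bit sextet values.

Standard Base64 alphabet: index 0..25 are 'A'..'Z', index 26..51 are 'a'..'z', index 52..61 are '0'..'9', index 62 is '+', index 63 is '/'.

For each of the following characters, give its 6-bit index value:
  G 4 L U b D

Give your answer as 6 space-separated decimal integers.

'G': A..Z range, ord('G') − ord('A') = 6
'4': 0..9 range, 52 + ord('4') − ord('0') = 56
'L': A..Z range, ord('L') − ord('A') = 11
'U': A..Z range, ord('U') − ord('A') = 20
'b': a..z range, 26 + ord('b') − ord('a') = 27
'D': A..Z range, ord('D') − ord('A') = 3

Answer: 6 56 11 20 27 3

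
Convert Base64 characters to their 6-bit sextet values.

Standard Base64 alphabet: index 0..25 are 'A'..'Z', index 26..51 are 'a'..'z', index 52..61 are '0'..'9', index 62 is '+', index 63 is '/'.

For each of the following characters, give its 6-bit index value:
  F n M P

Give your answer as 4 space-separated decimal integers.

'F': A..Z range, ord('F') − ord('A') = 5
'n': a..z range, 26 + ord('n') − ord('a') = 39
'M': A..Z range, ord('M') − ord('A') = 12
'P': A..Z range, ord('P') − ord('A') = 15

Answer: 5 39 12 15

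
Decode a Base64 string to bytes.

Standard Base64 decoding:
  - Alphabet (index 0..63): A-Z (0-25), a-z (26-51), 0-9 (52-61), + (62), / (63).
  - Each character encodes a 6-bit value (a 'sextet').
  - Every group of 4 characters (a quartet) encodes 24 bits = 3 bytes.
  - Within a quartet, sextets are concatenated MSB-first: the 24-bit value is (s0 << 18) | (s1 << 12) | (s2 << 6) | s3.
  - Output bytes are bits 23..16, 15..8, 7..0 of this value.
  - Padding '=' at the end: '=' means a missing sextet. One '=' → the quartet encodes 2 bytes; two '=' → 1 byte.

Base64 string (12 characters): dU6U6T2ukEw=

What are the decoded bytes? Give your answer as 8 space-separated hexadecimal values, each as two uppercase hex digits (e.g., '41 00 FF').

Answer: 75 4E 94 E9 3D AE 90 4C

Derivation:
After char 0 ('d'=29): chars_in_quartet=1 acc=0x1D bytes_emitted=0
After char 1 ('U'=20): chars_in_quartet=2 acc=0x754 bytes_emitted=0
After char 2 ('6'=58): chars_in_quartet=3 acc=0x1D53A bytes_emitted=0
After char 3 ('U'=20): chars_in_quartet=4 acc=0x754E94 -> emit 75 4E 94, reset; bytes_emitted=3
After char 4 ('6'=58): chars_in_quartet=1 acc=0x3A bytes_emitted=3
After char 5 ('T'=19): chars_in_quartet=2 acc=0xE93 bytes_emitted=3
After char 6 ('2'=54): chars_in_quartet=3 acc=0x3A4F6 bytes_emitted=3
After char 7 ('u'=46): chars_in_quartet=4 acc=0xE93DAE -> emit E9 3D AE, reset; bytes_emitted=6
After char 8 ('k'=36): chars_in_quartet=1 acc=0x24 bytes_emitted=6
After char 9 ('E'=4): chars_in_quartet=2 acc=0x904 bytes_emitted=6
After char 10 ('w'=48): chars_in_quartet=3 acc=0x24130 bytes_emitted=6
Padding '=': partial quartet acc=0x24130 -> emit 90 4C; bytes_emitted=8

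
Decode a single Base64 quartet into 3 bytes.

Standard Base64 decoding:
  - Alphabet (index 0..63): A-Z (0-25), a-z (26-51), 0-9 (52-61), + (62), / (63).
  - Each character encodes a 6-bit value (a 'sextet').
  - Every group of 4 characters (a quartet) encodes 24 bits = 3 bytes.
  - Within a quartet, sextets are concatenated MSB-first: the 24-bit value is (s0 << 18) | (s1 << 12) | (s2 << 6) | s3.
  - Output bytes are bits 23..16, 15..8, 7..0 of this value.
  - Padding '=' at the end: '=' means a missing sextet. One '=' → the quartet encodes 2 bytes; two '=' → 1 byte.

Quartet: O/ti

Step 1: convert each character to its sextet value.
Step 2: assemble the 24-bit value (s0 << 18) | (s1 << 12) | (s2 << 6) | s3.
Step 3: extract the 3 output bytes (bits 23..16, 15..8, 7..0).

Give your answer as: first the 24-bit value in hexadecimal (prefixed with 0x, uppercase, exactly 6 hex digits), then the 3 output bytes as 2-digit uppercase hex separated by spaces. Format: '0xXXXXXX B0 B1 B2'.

Sextets: O=14, /=63, t=45, i=34
24-bit: (14<<18) | (63<<12) | (45<<6) | 34
      = 0x380000 | 0x03F000 | 0x000B40 | 0x000022
      = 0x3BFB62
Bytes: (v>>16)&0xFF=3B, (v>>8)&0xFF=FB, v&0xFF=62

Answer: 0x3BFB62 3B FB 62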